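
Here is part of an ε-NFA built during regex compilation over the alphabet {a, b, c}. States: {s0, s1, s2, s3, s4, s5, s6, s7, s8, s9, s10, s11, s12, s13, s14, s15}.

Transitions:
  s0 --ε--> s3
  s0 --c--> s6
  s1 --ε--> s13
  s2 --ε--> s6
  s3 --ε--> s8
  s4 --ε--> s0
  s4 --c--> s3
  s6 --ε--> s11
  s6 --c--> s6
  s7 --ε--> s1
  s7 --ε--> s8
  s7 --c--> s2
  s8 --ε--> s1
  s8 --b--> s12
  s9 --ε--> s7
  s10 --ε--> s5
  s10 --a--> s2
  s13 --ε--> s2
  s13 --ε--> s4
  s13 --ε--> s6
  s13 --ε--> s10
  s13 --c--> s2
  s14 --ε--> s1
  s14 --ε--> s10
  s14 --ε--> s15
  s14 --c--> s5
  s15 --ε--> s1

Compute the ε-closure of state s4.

{s0, s1, s2, s3, s4, s5, s6, s8, s10, s11, s13}

Start with {s4}.
From s4 via ε: add s0.
From s0 via ε: add s3.
From s3 via ε: add s8.
From s8 via ε: add s1.
From s1 via ε: add s13.
From s13 via ε: add s2, s6, s10.
From s6 via ε: add s11.
From s10 via ε: add s5.
No new states can be added; the closed set is {s0, s1, s2, s3, s4, s5, s6, s8, s10, s11, s13}.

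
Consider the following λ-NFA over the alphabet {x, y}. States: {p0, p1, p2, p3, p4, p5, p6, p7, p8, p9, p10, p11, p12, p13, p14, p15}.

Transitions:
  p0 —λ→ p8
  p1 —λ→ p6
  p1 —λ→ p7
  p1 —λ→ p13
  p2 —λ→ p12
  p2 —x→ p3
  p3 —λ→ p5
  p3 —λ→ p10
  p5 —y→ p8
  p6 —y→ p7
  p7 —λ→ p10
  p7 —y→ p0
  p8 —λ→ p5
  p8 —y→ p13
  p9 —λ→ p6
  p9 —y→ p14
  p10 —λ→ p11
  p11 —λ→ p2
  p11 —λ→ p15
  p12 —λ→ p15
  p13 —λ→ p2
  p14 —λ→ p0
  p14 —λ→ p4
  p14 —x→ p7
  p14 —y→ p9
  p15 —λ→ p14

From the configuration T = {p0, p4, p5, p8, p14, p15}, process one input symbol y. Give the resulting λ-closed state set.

p5 on y → {p8}.
p8 on y → {p13}.
p14 on y → {p9}.
No y-transition from p0, p4, p15.
Union after reading y: {p8, p9, p13}.
Now take the λ-closure:
From p8 via λ: add p5.
From p9 via λ: add p6.
From p13 via λ: add p2.
From p2 via λ: add p12.
From p12 via λ: add p15.
From p15 via λ: add p14.
From p14 via λ: add p0, p4.
No new states can be added; the closed set is {p0, p2, p4, p5, p6, p8, p9, p12, p13, p14, p15}.

{p0, p2, p4, p5, p6, p8, p9, p12, p13, p14, p15}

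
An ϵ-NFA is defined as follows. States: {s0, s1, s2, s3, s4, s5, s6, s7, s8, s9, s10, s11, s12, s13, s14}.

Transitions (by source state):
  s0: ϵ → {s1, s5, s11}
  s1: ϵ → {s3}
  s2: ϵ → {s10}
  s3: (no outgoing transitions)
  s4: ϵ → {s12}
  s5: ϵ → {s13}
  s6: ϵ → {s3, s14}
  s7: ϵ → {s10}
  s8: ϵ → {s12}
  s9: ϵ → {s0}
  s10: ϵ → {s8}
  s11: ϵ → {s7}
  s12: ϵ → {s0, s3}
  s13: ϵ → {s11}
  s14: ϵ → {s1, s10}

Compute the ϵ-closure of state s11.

Start with {s11}.
From s11 via ϵ: add s7.
From s7 via ϵ: add s10.
From s10 via ϵ: add s8.
From s8 via ϵ: add s12.
From s12 via ϵ: add s0, s3.
From s0 via ϵ: add s1, s5.
From s5 via ϵ: add s13.
No new states can be added; the closed set is {s0, s1, s3, s5, s7, s8, s10, s11, s12, s13}.

{s0, s1, s3, s5, s7, s8, s10, s11, s12, s13}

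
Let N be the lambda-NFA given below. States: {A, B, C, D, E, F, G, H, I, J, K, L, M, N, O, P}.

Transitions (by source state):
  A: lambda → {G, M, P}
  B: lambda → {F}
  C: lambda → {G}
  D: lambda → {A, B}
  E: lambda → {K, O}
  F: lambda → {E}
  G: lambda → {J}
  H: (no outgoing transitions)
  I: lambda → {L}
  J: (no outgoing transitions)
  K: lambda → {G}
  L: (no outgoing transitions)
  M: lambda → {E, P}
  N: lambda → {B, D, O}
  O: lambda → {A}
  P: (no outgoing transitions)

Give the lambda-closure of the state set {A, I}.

Start with {A, I}.
From A via lambda: add G, M, P.
From I via lambda: add L.
From G via lambda: add J.
From M via lambda: add E.
From E via lambda: add K, O.
No new states can be added; the closed set is {A, E, G, I, J, K, L, M, O, P}.

{A, E, G, I, J, K, L, M, O, P}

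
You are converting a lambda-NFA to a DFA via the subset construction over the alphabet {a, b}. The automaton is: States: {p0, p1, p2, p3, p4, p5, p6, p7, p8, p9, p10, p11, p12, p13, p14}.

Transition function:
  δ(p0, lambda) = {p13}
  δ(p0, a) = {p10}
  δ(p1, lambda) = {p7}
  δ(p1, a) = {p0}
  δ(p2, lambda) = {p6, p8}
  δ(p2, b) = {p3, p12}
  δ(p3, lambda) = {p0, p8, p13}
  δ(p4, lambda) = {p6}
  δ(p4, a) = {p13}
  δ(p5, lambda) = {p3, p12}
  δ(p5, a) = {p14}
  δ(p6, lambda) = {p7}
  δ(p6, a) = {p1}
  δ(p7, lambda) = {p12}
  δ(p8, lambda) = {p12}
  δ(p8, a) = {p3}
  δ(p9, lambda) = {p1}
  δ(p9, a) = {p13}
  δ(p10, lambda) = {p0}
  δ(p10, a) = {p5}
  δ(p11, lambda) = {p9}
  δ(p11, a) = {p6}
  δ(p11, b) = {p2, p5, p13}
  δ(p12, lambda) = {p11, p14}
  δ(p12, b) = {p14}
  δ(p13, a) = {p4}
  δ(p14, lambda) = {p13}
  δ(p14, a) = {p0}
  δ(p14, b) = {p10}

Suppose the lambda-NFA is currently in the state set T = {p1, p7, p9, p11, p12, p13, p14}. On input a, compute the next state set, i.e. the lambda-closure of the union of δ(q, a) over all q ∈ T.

p1 on a → {p0}.
p9 on a → {p13}.
p11 on a → {p6}.
p13 on a → {p4}.
p14 on a → {p0}.
No a-transition from p7, p12.
Union after reading a: {p0, p4, p6, p13}.
Now take the lambda-closure:
From p6 via lambda: add p7.
From p7 via lambda: add p12.
From p12 via lambda: add p11, p14.
From p11 via lambda: add p9.
From p9 via lambda: add p1.
No new states can be added; the closed set is {p0, p1, p4, p6, p7, p9, p11, p12, p13, p14}.

{p0, p1, p4, p6, p7, p9, p11, p12, p13, p14}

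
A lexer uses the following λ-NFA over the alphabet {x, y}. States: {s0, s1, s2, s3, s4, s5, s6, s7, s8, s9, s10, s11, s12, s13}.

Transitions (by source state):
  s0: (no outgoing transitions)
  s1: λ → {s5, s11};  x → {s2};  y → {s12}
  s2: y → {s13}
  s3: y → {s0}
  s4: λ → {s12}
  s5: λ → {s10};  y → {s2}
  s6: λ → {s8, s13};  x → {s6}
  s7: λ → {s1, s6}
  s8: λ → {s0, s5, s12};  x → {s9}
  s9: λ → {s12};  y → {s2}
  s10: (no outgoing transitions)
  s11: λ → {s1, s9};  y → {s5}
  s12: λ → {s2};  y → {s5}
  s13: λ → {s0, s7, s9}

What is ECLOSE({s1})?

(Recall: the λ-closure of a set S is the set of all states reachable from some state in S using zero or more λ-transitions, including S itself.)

{s1, s2, s5, s9, s10, s11, s12}

Start with {s1}.
From s1 via λ: add s5, s11.
From s5 via λ: add s10.
From s11 via λ: add s9.
From s9 via λ: add s12.
From s12 via λ: add s2.
No new states can be added; the closed set is {s1, s2, s5, s9, s10, s11, s12}.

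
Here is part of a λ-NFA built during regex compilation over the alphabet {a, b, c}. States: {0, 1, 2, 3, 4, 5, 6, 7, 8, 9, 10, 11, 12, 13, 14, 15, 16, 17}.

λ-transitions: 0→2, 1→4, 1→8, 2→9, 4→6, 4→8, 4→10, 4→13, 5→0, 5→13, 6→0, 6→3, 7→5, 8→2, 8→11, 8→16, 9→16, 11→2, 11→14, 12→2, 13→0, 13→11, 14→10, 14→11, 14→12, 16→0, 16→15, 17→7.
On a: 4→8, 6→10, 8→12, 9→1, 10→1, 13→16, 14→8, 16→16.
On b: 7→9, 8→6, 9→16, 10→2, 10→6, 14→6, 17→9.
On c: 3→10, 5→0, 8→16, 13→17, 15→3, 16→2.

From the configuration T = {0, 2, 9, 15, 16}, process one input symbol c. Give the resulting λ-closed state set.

{0, 2, 3, 9, 15, 16}

15 on c → {3}.
16 on c → {2}.
No c-transition from 0, 2, 9.
Union after reading c: {2, 3}.
Now take the λ-closure:
From 2 via λ: add 9.
From 9 via λ: add 16.
From 16 via λ: add 0, 15.
No new states can be added; the closed set is {0, 2, 3, 9, 15, 16}.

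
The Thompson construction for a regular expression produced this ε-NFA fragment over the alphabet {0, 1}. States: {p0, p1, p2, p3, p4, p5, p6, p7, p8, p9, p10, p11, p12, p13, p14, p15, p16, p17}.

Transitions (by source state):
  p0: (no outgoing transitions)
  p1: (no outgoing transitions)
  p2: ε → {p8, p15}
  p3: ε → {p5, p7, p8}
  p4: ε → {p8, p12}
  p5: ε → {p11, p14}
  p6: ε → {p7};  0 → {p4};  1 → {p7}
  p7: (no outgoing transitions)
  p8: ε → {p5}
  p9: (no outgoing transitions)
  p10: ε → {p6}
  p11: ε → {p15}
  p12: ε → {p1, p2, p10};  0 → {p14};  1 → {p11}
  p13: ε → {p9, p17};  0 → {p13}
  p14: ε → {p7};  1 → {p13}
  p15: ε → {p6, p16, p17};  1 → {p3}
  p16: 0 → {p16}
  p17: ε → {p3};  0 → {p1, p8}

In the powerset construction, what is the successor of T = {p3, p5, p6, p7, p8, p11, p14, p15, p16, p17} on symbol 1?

{p3, p5, p6, p7, p8, p9, p11, p13, p14, p15, p16, p17}

p6 on 1 → {p7}.
p14 on 1 → {p13}.
p15 on 1 → {p3}.
No 1-transition from p3, p5, p7, p8, p11, p16, p17.
Union after reading 1: {p3, p7, p13}.
Now take the ε-closure:
From p3 via ε: add p5, p8.
From p13 via ε: add p9, p17.
From p5 via ε: add p11, p14.
From p11 via ε: add p15.
From p15 via ε: add p6, p16.
No new states can be added; the closed set is {p3, p5, p6, p7, p8, p9, p11, p13, p14, p15, p16, p17}.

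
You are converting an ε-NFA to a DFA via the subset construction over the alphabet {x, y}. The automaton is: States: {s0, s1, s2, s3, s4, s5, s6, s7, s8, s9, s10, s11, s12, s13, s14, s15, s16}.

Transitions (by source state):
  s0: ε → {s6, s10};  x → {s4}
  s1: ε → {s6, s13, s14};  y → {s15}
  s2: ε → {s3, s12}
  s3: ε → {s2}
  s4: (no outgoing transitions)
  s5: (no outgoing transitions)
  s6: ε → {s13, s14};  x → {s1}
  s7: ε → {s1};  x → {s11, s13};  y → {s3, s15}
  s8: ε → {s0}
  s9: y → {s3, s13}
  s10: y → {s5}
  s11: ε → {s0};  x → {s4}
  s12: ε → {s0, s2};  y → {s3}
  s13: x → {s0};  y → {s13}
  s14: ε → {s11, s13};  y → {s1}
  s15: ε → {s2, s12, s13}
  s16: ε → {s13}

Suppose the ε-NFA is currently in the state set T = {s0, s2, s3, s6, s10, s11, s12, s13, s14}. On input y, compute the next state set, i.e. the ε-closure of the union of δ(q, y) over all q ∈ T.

{s0, s1, s2, s3, s5, s6, s10, s11, s12, s13, s14}

s10 on y → {s5}.
s12 on y → {s3}.
s13 on y → {s13}.
s14 on y → {s1}.
No y-transition from s0, s2, s3, s6, s11.
Union after reading y: {s1, s3, s5, s13}.
Now take the ε-closure:
From s1 via ε: add s6, s14.
From s3 via ε: add s2.
From s2 via ε: add s12.
From s14 via ε: add s11.
From s11 via ε: add s0.
From s0 via ε: add s10.
No new states can be added; the closed set is {s0, s1, s2, s3, s5, s6, s10, s11, s12, s13, s14}.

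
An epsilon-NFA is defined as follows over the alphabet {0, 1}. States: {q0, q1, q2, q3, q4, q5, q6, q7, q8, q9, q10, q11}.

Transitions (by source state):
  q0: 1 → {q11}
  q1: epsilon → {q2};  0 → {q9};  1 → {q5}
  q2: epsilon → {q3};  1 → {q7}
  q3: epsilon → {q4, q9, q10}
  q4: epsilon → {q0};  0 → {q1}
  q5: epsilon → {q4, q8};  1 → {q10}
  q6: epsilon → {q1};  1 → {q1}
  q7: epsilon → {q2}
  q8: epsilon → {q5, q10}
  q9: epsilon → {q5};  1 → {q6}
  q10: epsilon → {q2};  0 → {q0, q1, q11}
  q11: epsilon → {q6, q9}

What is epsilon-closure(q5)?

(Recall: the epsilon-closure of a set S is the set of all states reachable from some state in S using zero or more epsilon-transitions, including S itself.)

Start with {q5}.
From q5 via epsilon: add q4, q8.
From q4 via epsilon: add q0.
From q8 via epsilon: add q10.
From q10 via epsilon: add q2.
From q2 via epsilon: add q3.
From q3 via epsilon: add q9.
No new states can be added; the closed set is {q0, q2, q3, q4, q5, q8, q9, q10}.

{q0, q2, q3, q4, q5, q8, q9, q10}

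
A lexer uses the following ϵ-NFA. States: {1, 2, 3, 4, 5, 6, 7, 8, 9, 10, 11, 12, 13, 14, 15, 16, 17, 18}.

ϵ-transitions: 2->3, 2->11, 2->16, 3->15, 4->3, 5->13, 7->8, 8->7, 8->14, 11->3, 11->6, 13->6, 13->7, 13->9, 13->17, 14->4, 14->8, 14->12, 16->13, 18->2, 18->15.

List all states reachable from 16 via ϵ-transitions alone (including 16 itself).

{3, 4, 6, 7, 8, 9, 12, 13, 14, 15, 16, 17}

Start with {16}.
From 16 via ϵ: add 13.
From 13 via ϵ: add 6, 7, 9, 17.
From 7 via ϵ: add 8.
From 8 via ϵ: add 14.
From 14 via ϵ: add 4, 12.
From 4 via ϵ: add 3.
From 3 via ϵ: add 15.
No new states can be added; the closed set is {3, 4, 6, 7, 8, 9, 12, 13, 14, 15, 16, 17}.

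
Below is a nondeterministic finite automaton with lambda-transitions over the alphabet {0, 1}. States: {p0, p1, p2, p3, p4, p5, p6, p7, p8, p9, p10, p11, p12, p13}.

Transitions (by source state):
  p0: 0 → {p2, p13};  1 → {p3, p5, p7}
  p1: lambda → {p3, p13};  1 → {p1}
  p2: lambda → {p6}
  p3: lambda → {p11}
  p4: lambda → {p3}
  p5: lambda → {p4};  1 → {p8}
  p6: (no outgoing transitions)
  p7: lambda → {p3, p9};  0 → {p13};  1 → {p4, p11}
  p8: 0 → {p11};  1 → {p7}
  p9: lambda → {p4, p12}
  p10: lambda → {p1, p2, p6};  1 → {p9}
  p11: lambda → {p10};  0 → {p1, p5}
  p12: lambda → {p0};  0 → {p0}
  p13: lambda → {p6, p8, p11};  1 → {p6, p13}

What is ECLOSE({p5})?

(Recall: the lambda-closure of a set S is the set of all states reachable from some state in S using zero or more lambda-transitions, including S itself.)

{p1, p2, p3, p4, p5, p6, p8, p10, p11, p13}

Start with {p5}.
From p5 via lambda: add p4.
From p4 via lambda: add p3.
From p3 via lambda: add p11.
From p11 via lambda: add p10.
From p10 via lambda: add p1, p2, p6.
From p1 via lambda: add p13.
From p13 via lambda: add p8.
No new states can be added; the closed set is {p1, p2, p3, p4, p5, p6, p8, p10, p11, p13}.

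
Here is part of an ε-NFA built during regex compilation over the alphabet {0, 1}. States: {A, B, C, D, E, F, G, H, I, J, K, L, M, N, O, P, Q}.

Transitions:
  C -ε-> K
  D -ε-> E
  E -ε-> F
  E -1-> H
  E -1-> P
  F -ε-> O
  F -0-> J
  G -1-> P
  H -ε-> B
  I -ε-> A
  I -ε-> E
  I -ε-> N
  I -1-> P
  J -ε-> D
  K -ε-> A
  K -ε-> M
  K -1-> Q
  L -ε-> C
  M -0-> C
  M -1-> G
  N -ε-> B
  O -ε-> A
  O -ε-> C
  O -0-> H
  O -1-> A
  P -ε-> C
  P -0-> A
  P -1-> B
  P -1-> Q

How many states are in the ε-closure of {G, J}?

10

Start with {G, J}.
From J via ε: add D.
From D via ε: add E.
From E via ε: add F.
From F via ε: add O.
From O via ε: add A, C.
From C via ε: add K.
From K via ε: add M.
ε-closure = {A, C, D, E, F, G, J, K, M, O}, which has 10 states.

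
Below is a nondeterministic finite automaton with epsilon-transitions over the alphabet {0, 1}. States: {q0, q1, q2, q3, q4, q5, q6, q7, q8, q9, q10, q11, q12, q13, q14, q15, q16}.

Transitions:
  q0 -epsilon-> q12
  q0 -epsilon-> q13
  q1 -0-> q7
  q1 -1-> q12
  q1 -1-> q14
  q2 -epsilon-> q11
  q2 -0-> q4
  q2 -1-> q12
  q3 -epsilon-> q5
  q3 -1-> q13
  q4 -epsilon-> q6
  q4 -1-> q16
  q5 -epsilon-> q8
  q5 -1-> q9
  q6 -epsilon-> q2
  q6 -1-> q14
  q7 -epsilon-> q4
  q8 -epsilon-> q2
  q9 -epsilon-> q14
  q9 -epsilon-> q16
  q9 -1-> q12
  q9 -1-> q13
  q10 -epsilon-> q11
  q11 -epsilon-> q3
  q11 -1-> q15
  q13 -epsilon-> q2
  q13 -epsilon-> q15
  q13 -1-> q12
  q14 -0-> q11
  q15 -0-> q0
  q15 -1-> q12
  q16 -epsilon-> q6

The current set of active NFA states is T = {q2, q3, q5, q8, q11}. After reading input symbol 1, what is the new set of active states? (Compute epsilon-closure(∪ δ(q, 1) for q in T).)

{q2, q3, q5, q6, q8, q9, q11, q12, q13, q14, q15, q16}

q2 on 1 → {q12}.
q3 on 1 → {q13}.
q5 on 1 → {q9}.
q11 on 1 → {q15}.
No 1-transition from q8.
Union after reading 1: {q9, q12, q13, q15}.
Now take the epsilon-closure:
From q9 via epsilon: add q14, q16.
From q13 via epsilon: add q2.
From q2 via epsilon: add q11.
From q16 via epsilon: add q6.
From q11 via epsilon: add q3.
From q3 via epsilon: add q5.
From q5 via epsilon: add q8.
No new states can be added; the closed set is {q2, q3, q5, q6, q8, q9, q11, q12, q13, q14, q15, q16}.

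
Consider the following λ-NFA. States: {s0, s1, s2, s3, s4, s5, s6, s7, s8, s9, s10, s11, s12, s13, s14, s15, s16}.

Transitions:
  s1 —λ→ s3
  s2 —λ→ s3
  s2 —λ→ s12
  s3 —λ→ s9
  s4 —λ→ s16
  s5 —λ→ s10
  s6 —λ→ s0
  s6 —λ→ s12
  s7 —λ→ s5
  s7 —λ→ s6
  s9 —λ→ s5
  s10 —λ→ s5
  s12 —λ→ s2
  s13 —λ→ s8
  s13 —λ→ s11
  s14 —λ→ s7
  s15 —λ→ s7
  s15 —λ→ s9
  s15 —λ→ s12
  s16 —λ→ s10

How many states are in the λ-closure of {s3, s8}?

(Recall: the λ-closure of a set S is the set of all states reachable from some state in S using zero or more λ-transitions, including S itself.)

5

Start with {s3, s8}.
From s3 via λ: add s9.
From s9 via λ: add s5.
From s5 via λ: add s10.
λ-closure = {s3, s5, s8, s9, s10}, which has 5 states.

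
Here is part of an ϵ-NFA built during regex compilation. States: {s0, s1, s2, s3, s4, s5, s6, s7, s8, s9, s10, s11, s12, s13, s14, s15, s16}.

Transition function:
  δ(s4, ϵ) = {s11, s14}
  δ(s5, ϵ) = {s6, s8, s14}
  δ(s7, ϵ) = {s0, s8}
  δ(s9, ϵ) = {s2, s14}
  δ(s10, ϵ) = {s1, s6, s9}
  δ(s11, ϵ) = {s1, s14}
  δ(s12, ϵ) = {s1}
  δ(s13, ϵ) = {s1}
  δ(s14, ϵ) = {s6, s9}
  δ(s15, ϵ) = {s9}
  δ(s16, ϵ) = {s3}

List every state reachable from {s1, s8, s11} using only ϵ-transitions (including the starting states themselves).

{s1, s2, s6, s8, s9, s11, s14}

Start with {s1, s8, s11}.
From s11 via ϵ: add s14.
From s14 via ϵ: add s6, s9.
From s9 via ϵ: add s2.
No new states can be added; the closed set is {s1, s2, s6, s8, s9, s11, s14}.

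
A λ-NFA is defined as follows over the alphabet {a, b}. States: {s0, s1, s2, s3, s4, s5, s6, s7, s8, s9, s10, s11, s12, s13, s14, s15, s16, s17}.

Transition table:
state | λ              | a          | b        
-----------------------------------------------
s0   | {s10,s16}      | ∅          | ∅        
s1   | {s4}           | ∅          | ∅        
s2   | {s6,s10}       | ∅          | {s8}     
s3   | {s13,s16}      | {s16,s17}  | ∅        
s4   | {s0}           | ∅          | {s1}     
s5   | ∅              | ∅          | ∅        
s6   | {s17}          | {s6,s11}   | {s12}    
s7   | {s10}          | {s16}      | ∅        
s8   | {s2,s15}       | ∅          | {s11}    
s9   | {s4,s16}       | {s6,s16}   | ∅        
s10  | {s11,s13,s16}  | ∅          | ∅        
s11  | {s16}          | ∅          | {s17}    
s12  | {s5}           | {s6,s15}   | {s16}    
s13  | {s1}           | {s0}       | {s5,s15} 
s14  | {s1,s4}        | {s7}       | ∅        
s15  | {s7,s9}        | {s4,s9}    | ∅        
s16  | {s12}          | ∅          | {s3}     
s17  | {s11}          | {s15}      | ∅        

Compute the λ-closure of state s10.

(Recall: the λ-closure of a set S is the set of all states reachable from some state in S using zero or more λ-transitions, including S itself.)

{s0, s1, s4, s5, s10, s11, s12, s13, s16}

Start with {s10}.
From s10 via λ: add s11, s13, s16.
From s13 via λ: add s1.
From s16 via λ: add s12.
From s1 via λ: add s4.
From s12 via λ: add s5.
From s4 via λ: add s0.
No new states can be added; the closed set is {s0, s1, s4, s5, s10, s11, s12, s13, s16}.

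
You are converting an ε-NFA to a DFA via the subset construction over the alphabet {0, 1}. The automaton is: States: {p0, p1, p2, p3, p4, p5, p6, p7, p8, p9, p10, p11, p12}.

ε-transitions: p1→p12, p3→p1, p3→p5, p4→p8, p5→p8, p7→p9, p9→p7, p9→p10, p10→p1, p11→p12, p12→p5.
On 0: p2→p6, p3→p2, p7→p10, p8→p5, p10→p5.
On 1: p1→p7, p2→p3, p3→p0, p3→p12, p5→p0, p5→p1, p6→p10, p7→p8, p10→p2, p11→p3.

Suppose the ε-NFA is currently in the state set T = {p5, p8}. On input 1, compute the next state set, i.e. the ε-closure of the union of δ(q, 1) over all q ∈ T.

{p0, p1, p5, p8, p12}

p5 on 1 → {p0, p1}.
No 1-transition from p8.
Union after reading 1: {p0, p1}.
Now take the ε-closure:
From p1 via ε: add p12.
From p12 via ε: add p5.
From p5 via ε: add p8.
No new states can be added; the closed set is {p0, p1, p5, p8, p12}.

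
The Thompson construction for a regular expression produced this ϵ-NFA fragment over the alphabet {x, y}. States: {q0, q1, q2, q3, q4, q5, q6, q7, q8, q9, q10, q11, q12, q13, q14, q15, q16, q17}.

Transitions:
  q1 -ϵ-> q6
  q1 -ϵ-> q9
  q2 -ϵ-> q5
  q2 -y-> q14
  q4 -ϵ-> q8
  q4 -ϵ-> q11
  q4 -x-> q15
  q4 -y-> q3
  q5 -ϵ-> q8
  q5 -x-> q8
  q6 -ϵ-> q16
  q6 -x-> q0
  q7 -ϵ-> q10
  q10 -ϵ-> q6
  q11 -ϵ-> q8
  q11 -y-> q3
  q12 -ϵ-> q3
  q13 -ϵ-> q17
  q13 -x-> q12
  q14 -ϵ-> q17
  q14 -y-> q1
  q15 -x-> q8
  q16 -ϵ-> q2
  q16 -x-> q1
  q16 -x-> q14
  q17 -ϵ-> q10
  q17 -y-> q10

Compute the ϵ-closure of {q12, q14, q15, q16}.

Start with {q12, q14, q15, q16}.
From q12 via ϵ: add q3.
From q14 via ϵ: add q17.
From q16 via ϵ: add q2.
From q2 via ϵ: add q5.
From q17 via ϵ: add q10.
From q5 via ϵ: add q8.
From q10 via ϵ: add q6.
No new states can be added; the closed set is {q2, q3, q5, q6, q8, q10, q12, q14, q15, q16, q17}.

{q2, q3, q5, q6, q8, q10, q12, q14, q15, q16, q17}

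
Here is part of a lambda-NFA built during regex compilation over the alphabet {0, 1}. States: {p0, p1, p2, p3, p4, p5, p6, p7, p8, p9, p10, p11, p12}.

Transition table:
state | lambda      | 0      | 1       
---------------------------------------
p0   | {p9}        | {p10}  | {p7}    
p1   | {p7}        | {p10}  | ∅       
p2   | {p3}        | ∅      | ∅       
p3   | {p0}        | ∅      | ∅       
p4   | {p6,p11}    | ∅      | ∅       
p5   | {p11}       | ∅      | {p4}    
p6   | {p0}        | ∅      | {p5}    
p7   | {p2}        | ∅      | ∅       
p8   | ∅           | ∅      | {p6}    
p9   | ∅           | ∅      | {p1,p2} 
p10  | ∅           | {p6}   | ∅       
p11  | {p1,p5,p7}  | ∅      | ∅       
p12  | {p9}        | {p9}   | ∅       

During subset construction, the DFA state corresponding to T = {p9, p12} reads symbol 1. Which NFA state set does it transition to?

{p0, p1, p2, p3, p7, p9}

p9 on 1 → {p1, p2}.
No 1-transition from p12.
Union after reading 1: {p1, p2}.
Now take the lambda-closure:
From p1 via lambda: add p7.
From p2 via lambda: add p3.
From p3 via lambda: add p0.
From p0 via lambda: add p9.
No new states can be added; the closed set is {p0, p1, p2, p3, p7, p9}.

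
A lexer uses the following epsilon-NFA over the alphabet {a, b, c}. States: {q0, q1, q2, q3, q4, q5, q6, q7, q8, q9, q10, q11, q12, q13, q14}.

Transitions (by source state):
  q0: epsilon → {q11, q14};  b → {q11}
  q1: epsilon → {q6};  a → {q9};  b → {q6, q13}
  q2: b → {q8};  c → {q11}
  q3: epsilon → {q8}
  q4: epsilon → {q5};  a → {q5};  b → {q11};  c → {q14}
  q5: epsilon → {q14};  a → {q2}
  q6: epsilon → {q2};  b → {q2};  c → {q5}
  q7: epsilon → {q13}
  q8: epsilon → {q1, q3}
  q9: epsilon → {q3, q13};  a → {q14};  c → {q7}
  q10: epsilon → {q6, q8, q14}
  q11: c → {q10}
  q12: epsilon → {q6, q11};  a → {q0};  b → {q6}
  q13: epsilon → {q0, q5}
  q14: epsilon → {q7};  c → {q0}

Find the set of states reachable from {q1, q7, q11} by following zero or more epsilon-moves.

Start with {q1, q7, q11}.
From q1 via epsilon: add q6.
From q7 via epsilon: add q13.
From q6 via epsilon: add q2.
From q13 via epsilon: add q0, q5.
From q0 via epsilon: add q14.
No new states can be added; the closed set is {q0, q1, q2, q5, q6, q7, q11, q13, q14}.

{q0, q1, q2, q5, q6, q7, q11, q13, q14}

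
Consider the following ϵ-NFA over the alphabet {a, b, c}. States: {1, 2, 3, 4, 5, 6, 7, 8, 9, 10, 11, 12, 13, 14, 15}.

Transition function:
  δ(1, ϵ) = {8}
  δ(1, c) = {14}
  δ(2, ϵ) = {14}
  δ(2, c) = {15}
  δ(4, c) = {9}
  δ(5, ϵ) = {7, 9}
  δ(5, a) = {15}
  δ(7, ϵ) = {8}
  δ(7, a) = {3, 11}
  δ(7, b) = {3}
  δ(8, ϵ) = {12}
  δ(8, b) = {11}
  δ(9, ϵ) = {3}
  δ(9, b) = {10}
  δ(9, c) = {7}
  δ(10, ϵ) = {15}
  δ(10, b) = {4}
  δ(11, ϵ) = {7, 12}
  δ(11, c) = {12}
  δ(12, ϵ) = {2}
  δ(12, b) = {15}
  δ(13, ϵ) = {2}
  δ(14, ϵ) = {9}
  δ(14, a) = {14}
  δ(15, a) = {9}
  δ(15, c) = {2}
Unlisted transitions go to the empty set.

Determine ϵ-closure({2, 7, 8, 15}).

Start with {2, 7, 8, 15}.
From 2 via ϵ: add 14.
From 8 via ϵ: add 12.
From 14 via ϵ: add 9.
From 9 via ϵ: add 3.
No new states can be added; the closed set is {2, 3, 7, 8, 9, 12, 14, 15}.

{2, 3, 7, 8, 9, 12, 14, 15}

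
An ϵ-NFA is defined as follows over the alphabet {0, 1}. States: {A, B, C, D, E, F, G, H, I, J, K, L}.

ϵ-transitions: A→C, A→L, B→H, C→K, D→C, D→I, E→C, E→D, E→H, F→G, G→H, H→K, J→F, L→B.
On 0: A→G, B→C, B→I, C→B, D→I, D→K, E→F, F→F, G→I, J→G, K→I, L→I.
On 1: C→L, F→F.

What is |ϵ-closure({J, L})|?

Start with {J, L}.
From J via ϵ: add F.
From L via ϵ: add B.
From B via ϵ: add H.
From F via ϵ: add G.
From H via ϵ: add K.
ϵ-closure = {B, F, G, H, J, K, L}, which has 7 states.

7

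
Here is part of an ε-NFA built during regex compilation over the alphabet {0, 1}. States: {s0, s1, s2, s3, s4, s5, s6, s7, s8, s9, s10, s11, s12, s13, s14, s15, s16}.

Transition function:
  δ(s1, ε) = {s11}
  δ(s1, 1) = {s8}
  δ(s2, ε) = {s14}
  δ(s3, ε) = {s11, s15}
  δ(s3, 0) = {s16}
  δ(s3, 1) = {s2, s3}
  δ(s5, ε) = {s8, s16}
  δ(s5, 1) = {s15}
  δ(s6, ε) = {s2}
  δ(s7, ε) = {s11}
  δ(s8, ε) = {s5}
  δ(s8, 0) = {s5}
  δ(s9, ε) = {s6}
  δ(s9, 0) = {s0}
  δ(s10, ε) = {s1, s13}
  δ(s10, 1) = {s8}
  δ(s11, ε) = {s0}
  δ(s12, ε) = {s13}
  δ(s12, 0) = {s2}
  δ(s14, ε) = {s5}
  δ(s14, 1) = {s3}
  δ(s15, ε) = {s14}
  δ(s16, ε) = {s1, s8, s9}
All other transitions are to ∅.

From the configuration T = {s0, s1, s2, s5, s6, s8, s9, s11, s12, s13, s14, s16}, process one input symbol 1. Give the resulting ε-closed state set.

s1 on 1 → {s8}.
s5 on 1 → {s15}.
s14 on 1 → {s3}.
No 1-transition from s0, s2, s6, s8, s9, s11, s12, s13, s16.
Union after reading 1: {s3, s8, s15}.
Now take the ε-closure:
From s3 via ε: add s11.
From s8 via ε: add s5.
From s15 via ε: add s14.
From s5 via ε: add s16.
From s11 via ε: add s0.
From s16 via ε: add s1, s9.
From s9 via ε: add s6.
From s6 via ε: add s2.
No new states can be added; the closed set is {s0, s1, s2, s3, s5, s6, s8, s9, s11, s14, s15, s16}.

{s0, s1, s2, s3, s5, s6, s8, s9, s11, s14, s15, s16}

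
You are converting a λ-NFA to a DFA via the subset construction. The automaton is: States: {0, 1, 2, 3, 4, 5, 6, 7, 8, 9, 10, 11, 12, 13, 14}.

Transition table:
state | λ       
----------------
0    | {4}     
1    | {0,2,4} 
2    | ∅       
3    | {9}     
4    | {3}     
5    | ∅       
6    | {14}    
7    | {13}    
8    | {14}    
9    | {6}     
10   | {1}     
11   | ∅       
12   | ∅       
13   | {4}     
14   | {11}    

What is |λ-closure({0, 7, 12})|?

10

Start with {0, 7, 12}.
From 0 via λ: add 4.
From 7 via λ: add 13.
From 4 via λ: add 3.
From 3 via λ: add 9.
From 9 via λ: add 6.
From 6 via λ: add 14.
From 14 via λ: add 11.
λ-closure = {0, 3, 4, 6, 7, 9, 11, 12, 13, 14}, which has 10 states.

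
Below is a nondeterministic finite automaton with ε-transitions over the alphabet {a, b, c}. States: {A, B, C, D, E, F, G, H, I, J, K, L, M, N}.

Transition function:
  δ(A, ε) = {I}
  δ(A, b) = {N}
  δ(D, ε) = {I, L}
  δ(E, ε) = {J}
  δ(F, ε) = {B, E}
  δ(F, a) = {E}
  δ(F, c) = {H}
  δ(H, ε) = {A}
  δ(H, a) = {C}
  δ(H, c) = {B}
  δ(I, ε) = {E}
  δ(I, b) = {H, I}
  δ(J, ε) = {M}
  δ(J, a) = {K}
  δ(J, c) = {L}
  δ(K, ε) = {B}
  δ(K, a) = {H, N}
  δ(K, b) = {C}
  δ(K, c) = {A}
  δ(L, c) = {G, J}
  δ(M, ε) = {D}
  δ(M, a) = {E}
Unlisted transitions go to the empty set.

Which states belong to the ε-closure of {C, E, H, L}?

Start with {C, E, H, L}.
From E via ε: add J.
From H via ε: add A.
From A via ε: add I.
From J via ε: add M.
From M via ε: add D.
No new states can be added; the closed set is {A, C, D, E, H, I, J, L, M}.

{A, C, D, E, H, I, J, L, M}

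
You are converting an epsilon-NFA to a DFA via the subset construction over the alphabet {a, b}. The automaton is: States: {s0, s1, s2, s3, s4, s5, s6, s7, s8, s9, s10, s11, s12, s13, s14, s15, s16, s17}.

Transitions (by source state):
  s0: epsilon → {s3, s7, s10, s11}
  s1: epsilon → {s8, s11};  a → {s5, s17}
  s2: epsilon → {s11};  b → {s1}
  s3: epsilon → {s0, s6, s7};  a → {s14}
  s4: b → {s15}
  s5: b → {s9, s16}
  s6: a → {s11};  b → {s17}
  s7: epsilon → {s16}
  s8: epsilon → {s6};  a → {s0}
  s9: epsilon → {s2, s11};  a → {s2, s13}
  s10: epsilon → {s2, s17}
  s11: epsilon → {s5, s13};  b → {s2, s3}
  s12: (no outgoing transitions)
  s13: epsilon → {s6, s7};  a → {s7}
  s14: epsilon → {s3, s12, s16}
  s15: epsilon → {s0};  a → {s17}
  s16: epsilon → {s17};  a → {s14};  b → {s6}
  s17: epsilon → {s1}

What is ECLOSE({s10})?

{s1, s2, s5, s6, s7, s8, s10, s11, s13, s16, s17}

Start with {s10}.
From s10 via epsilon: add s2, s17.
From s2 via epsilon: add s11.
From s17 via epsilon: add s1.
From s1 via epsilon: add s8.
From s11 via epsilon: add s5, s13.
From s8 via epsilon: add s6.
From s13 via epsilon: add s7.
From s7 via epsilon: add s16.
No new states can be added; the closed set is {s1, s2, s5, s6, s7, s8, s10, s11, s13, s16, s17}.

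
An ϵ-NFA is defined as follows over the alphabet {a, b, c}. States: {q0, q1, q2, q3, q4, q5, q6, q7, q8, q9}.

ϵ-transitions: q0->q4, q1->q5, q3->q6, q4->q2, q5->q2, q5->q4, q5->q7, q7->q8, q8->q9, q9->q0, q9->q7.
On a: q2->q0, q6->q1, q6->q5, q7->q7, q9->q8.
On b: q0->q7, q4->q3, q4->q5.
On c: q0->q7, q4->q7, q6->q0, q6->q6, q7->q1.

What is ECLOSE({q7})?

{q0, q2, q4, q7, q8, q9}

Start with {q7}.
From q7 via ϵ: add q8.
From q8 via ϵ: add q9.
From q9 via ϵ: add q0.
From q0 via ϵ: add q4.
From q4 via ϵ: add q2.
No new states can be added; the closed set is {q0, q2, q4, q7, q8, q9}.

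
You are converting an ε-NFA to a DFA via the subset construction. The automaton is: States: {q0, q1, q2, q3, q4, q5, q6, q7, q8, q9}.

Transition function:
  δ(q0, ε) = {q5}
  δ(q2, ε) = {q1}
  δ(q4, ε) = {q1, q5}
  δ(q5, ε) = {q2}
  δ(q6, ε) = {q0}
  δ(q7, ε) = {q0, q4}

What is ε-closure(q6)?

{q0, q1, q2, q5, q6}

Start with {q6}.
From q6 via ε: add q0.
From q0 via ε: add q5.
From q5 via ε: add q2.
From q2 via ε: add q1.
No new states can be added; the closed set is {q0, q1, q2, q5, q6}.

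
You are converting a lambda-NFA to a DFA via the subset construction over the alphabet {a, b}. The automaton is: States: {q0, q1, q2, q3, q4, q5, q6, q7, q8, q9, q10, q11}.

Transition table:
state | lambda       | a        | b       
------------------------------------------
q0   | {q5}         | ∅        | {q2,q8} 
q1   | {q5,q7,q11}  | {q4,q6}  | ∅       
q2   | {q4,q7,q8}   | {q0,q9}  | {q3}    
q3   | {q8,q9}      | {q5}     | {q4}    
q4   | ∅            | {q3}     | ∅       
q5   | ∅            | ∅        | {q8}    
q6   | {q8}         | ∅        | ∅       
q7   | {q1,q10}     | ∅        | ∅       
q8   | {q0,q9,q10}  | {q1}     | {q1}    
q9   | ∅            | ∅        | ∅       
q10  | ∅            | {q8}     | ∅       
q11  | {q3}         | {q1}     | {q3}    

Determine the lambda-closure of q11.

Start with {q11}.
From q11 via lambda: add q3.
From q3 via lambda: add q8, q9.
From q8 via lambda: add q0, q10.
From q0 via lambda: add q5.
No new states can be added; the closed set is {q0, q3, q5, q8, q9, q10, q11}.

{q0, q3, q5, q8, q9, q10, q11}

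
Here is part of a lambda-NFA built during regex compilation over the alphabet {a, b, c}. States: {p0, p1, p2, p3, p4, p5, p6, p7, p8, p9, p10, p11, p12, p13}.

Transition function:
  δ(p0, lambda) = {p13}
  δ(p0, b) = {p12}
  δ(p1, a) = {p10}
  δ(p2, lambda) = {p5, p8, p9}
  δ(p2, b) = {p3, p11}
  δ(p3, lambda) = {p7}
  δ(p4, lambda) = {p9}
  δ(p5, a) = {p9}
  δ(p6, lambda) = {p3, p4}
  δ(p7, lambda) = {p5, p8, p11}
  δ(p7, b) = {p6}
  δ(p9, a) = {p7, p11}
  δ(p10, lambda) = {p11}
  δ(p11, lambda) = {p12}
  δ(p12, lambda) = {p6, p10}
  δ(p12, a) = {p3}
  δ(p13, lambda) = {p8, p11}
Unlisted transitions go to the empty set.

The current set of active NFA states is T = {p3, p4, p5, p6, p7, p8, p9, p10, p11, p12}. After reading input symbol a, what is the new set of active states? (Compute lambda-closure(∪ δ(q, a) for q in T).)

{p3, p4, p5, p6, p7, p8, p9, p10, p11, p12}

p5 on a → {p9}.
p9 on a → {p7, p11}.
p12 on a → {p3}.
No a-transition from p3, p4, p6, p7, p8, p10, p11.
Union after reading a: {p3, p7, p9, p11}.
Now take the lambda-closure:
From p7 via lambda: add p5, p8.
From p11 via lambda: add p12.
From p12 via lambda: add p6, p10.
From p6 via lambda: add p4.
No new states can be added; the closed set is {p3, p4, p5, p6, p7, p8, p9, p10, p11, p12}.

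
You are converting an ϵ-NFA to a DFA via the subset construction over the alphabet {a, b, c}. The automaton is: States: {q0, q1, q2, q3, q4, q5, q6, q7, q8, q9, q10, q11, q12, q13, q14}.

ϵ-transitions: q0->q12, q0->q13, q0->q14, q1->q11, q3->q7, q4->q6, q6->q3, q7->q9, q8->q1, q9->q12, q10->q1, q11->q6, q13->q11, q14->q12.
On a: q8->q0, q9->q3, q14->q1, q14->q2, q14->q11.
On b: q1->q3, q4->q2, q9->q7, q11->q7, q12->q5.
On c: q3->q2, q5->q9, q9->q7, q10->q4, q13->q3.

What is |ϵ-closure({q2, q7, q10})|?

Start with {q2, q7, q10}.
From q7 via ϵ: add q9.
From q10 via ϵ: add q1.
From q1 via ϵ: add q11.
From q9 via ϵ: add q12.
From q11 via ϵ: add q6.
From q6 via ϵ: add q3.
ϵ-closure = {q1, q2, q3, q6, q7, q9, q10, q11, q12}, which has 9 states.

9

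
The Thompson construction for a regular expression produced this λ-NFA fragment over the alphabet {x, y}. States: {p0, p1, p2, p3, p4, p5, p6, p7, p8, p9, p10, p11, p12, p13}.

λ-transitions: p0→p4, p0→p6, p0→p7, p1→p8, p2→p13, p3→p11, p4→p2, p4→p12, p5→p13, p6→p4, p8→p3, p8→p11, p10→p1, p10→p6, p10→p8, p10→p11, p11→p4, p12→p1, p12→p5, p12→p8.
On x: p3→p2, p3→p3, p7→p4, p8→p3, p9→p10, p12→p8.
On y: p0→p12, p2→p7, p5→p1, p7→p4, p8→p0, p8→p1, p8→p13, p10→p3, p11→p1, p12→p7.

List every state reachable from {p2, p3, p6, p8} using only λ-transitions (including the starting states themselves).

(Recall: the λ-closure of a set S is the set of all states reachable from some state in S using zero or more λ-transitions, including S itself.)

Start with {p2, p3, p6, p8}.
From p2 via λ: add p13.
From p3 via λ: add p11.
From p6 via λ: add p4.
From p4 via λ: add p12.
From p12 via λ: add p1, p5.
No new states can be added; the closed set is {p1, p2, p3, p4, p5, p6, p8, p11, p12, p13}.

{p1, p2, p3, p4, p5, p6, p8, p11, p12, p13}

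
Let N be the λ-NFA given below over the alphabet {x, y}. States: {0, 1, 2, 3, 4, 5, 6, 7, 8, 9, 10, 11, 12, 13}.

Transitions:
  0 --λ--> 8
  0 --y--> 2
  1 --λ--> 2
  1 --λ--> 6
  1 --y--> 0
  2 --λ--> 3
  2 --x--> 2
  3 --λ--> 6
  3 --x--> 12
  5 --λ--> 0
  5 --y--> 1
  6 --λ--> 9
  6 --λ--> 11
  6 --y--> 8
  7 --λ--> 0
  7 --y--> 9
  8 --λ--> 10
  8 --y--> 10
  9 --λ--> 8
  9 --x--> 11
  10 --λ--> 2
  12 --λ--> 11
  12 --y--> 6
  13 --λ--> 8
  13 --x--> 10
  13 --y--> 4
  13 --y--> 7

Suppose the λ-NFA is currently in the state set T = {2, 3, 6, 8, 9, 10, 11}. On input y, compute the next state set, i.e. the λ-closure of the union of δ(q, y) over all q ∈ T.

{2, 3, 6, 8, 9, 10, 11}

6 on y → {8}.
8 on y → {10}.
No y-transition from 2, 3, 9, 10, 11.
Union after reading y: {8, 10}.
Now take the λ-closure:
From 10 via λ: add 2.
From 2 via λ: add 3.
From 3 via λ: add 6.
From 6 via λ: add 9, 11.
No new states can be added; the closed set is {2, 3, 6, 8, 9, 10, 11}.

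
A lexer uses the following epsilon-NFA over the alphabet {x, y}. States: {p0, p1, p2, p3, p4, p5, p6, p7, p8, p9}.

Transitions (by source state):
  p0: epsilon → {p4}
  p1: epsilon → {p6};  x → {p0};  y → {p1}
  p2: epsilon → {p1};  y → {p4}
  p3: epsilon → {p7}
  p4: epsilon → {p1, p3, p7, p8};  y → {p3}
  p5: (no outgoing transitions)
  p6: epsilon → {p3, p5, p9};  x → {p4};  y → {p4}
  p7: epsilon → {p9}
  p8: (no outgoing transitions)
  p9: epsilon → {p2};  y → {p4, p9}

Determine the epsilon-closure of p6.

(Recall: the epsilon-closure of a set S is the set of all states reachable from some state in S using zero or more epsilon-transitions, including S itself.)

Start with {p6}.
From p6 via epsilon: add p3, p5, p9.
From p3 via epsilon: add p7.
From p9 via epsilon: add p2.
From p2 via epsilon: add p1.
No new states can be added; the closed set is {p1, p2, p3, p5, p6, p7, p9}.

{p1, p2, p3, p5, p6, p7, p9}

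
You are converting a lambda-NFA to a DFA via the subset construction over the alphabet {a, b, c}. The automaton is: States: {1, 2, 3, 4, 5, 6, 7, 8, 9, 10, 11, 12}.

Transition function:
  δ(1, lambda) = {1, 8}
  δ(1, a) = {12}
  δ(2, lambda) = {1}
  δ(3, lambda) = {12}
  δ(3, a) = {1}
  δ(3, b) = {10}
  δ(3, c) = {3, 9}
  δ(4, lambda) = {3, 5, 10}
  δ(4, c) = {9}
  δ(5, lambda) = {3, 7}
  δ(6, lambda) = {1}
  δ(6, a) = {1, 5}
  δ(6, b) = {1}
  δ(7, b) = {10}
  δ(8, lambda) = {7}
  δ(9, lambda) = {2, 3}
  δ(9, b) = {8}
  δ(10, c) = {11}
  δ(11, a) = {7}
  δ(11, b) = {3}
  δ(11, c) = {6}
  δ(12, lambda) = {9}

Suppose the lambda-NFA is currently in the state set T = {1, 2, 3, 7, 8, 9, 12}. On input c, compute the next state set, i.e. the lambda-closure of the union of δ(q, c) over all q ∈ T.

3 on c → {3, 9}.
No c-transition from 1, 2, 7, 8, 9, 12.
Union after reading c: {3, 9}.
Now take the lambda-closure:
From 3 via lambda: add 12.
From 9 via lambda: add 2.
From 2 via lambda: add 1.
From 1 via lambda: add 8.
From 8 via lambda: add 7.
No new states can be added; the closed set is {1, 2, 3, 7, 8, 9, 12}.

{1, 2, 3, 7, 8, 9, 12}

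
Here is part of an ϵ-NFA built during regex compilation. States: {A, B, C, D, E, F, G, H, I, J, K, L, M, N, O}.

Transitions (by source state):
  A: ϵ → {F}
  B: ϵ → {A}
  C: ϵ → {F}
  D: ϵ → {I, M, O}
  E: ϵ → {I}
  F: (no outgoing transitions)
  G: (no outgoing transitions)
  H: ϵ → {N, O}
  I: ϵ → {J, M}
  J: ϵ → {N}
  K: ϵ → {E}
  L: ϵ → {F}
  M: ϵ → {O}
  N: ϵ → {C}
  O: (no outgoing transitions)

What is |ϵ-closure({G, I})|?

8

Start with {G, I}.
From I via ϵ: add J, M.
From J via ϵ: add N.
From M via ϵ: add O.
From N via ϵ: add C.
From C via ϵ: add F.
ϵ-closure = {C, F, G, I, J, M, N, O}, which has 8 states.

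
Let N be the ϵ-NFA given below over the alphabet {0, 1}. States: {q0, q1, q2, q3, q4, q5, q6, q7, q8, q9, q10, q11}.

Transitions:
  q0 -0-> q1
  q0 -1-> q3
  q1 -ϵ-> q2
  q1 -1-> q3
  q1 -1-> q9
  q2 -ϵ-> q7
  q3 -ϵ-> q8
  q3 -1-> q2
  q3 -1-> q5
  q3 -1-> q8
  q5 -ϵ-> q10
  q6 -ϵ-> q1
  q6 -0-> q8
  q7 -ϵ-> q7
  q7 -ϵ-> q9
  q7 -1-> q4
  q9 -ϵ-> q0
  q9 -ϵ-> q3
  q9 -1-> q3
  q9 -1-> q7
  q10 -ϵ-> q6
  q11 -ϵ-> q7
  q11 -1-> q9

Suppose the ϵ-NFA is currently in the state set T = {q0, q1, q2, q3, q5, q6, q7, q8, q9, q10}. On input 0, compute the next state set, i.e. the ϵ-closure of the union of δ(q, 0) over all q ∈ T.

{q0, q1, q2, q3, q7, q8, q9}

q0 on 0 → {q1}.
q6 on 0 → {q8}.
No 0-transition from q1, q2, q3, q5, q7, q8, q9, q10.
Union after reading 0: {q1, q8}.
Now take the ϵ-closure:
From q1 via ϵ: add q2.
From q2 via ϵ: add q7.
From q7 via ϵ: add q9.
From q9 via ϵ: add q0, q3.
No new states can be added; the closed set is {q0, q1, q2, q3, q7, q8, q9}.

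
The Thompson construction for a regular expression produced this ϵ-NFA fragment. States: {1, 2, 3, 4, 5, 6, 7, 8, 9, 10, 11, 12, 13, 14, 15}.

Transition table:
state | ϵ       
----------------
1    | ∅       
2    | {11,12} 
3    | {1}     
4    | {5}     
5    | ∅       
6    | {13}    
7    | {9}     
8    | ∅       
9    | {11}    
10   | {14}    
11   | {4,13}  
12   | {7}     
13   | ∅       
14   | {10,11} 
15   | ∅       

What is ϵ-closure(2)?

Start with {2}.
From 2 via ϵ: add 11, 12.
From 11 via ϵ: add 4, 13.
From 12 via ϵ: add 7.
From 4 via ϵ: add 5.
From 7 via ϵ: add 9.
No new states can be added; the closed set is {2, 4, 5, 7, 9, 11, 12, 13}.

{2, 4, 5, 7, 9, 11, 12, 13}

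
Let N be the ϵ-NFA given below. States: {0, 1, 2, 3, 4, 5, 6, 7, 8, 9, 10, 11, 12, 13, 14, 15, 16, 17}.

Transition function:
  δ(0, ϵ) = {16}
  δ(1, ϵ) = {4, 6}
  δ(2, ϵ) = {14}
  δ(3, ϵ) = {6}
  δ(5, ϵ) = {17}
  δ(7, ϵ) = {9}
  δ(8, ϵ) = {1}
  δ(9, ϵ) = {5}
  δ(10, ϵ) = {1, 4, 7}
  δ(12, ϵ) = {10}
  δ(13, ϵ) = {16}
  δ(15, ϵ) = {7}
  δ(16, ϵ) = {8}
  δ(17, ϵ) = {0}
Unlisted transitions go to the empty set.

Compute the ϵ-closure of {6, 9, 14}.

{0, 1, 4, 5, 6, 8, 9, 14, 16, 17}

Start with {6, 9, 14}.
From 9 via ϵ: add 5.
From 5 via ϵ: add 17.
From 17 via ϵ: add 0.
From 0 via ϵ: add 16.
From 16 via ϵ: add 8.
From 8 via ϵ: add 1.
From 1 via ϵ: add 4.
No new states can be added; the closed set is {0, 1, 4, 5, 6, 8, 9, 14, 16, 17}.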